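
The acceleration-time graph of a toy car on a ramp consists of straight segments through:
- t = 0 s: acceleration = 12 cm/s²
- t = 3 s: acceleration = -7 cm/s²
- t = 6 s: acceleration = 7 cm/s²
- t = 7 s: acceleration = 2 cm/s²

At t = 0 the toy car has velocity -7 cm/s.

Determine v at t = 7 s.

Δv equals the area under the a-t graph; then v = v₀ + Δv.
0–3 s: ½(12 + -7)(3) = 7.5 cm/s
3–6 s: ½(-7 + 7)(3) = 0 cm/s
6–7 s: ½(7 + 2)(1) = 4.5 cm/s
Δv = 12 cm/s, so v(7) = -7 + (12) = 5 cm/s.

5 cm/s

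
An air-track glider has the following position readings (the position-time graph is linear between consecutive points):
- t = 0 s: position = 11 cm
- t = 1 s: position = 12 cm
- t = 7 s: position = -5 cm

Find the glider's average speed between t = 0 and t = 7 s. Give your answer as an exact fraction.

Average speed = (total path length)/(elapsed time); on a piecewise-linear x-t graph the path length is Σ|Δx|.
0–1 s: |Δx| = |12 − 11| = 1 cm
1–7 s: |Δx| = |-5 − 12| = 17 cm
Total path = 18 cm; average speed = 18/7 = 18/7 cm/s.

18/7 cm/s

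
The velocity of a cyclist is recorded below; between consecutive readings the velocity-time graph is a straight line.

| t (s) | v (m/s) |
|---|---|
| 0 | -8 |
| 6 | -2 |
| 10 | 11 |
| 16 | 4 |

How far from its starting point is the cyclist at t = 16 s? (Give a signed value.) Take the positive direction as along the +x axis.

Displacement is the signed area under the v-t curve.
0–6 s: ½(-8 + -2)(6) = -30 m
6–10 s: ½(-2 + 11)(4) = 18 m
10–16 s: ½(11 + 4)(6) = 45 m
Net displacement = 33 m

33 m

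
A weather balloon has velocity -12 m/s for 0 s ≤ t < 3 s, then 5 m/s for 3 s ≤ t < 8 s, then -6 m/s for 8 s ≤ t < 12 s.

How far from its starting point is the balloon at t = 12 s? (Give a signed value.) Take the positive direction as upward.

-35 m

Net displacement equals the area under the velocity-time graph (areas below the axis count negative).
0–3 s: -12 × 3 = -36 m
3–8 s: 5 × 5 = 25 m
8–12 s: -6 × 4 = -24 m
Net displacement = -35 m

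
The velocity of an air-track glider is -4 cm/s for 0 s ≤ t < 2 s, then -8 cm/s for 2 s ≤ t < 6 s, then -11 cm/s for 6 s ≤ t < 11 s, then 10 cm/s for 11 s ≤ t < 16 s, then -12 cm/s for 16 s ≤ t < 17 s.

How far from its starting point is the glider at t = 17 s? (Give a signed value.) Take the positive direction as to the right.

Net displacement equals the area under the velocity-time graph (areas below the axis count negative).
0–2 s: -4 × 2 = -8 cm
2–6 s: -8 × 4 = -32 cm
6–11 s: -11 × 5 = -55 cm
11–16 s: 10 × 5 = 50 cm
16–17 s: -12 × 1 = -12 cm
Net displacement = -57 cm

-57 cm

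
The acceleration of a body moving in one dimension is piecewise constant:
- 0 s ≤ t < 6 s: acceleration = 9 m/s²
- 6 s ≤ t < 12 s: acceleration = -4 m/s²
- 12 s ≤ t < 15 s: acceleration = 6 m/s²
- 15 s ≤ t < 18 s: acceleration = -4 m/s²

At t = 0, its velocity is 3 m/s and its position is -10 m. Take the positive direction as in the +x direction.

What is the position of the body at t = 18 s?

701 m

On each constant-a segment, Δv = aΔt and Δx = v₀Δt + ½aΔt²; chain segment to segment.
0–6 s: v starts 3 m/s; Δx = 3·6 + ½·9·6² = 180 m; v ends 57 m/s.
6–12 s: v starts 57 m/s; Δx = 57·6 + ½·-4·6² = 270 m; v ends 33 m/s.
12–15 s: v starts 33 m/s; Δx = 33·3 + ½·6·3² = 126 m; v ends 51 m/s.
15–18 s: v starts 51 m/s; Δx = 51·3 + ½·-4·3² = 135 m; v ends 39 m/s.
x(18) = -10 + Σ Δx = 701 m.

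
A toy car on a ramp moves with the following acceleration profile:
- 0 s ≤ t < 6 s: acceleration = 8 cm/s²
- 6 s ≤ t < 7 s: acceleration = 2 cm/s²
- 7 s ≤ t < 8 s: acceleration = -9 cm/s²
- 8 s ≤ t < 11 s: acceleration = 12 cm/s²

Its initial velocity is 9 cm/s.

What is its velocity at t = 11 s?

86 cm/s

Δv equals the area under the a-t graph; then v = v₀ + Δv.
0–6 s: 8 × 6 = 48 cm/s
6–7 s: 2 × 1 = 2 cm/s
7–8 s: -9 × 1 = -9 cm/s
8–11 s: 12 × 3 = 36 cm/s
Δv = 77 cm/s, so v(11) = 9 + (77) = 86 cm/s.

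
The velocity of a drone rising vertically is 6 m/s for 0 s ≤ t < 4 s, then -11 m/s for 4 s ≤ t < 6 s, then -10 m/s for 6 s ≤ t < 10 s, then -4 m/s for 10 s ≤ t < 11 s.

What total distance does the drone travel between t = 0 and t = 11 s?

Distance (not displacement) is the total path length: add the absolute areas under v-t.
0–4 s: |6| × 4 = 24 m
4–6 s: |-11| × 2 = 22 m
6–10 s: |-10| × 4 = 40 m
10–11 s: |-4| × 1 = 4 m
Total distance = 90 m

90 m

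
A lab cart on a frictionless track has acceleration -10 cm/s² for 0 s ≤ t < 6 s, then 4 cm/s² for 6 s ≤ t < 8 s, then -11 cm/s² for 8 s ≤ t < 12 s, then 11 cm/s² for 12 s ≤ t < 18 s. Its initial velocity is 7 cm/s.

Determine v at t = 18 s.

Δv equals the area under the a-t graph; then v = v₀ + Δv.
0–6 s: -10 × 6 = -60 cm/s
6–8 s: 4 × 2 = 8 cm/s
8–12 s: -11 × 4 = -44 cm/s
12–18 s: 11 × 6 = 66 cm/s
Δv = -30 cm/s, so v(18) = 7 + (-30) = -23 cm/s.

-23 cm/s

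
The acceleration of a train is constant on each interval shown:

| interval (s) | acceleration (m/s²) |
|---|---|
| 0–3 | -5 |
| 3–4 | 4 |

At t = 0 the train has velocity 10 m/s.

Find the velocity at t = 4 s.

Δv equals the area under the a-t graph; then v = v₀ + Δv.
0–3 s: -5 × 3 = -15 m/s
3–4 s: 4 × 1 = 4 m/s
Δv = -11 m/s, so v(4) = 10 + (-11) = -1 m/s.

-1 m/s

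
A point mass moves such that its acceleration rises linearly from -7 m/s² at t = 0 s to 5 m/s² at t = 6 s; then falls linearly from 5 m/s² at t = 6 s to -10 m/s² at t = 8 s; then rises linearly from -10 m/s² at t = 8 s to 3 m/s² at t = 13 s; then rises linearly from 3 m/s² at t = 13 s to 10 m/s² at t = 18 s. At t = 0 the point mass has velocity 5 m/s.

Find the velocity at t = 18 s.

9 m/s

Δv equals the area under the a-t graph; then v = v₀ + Δv.
0–6 s: ½(-7 + 5)(6) = -6 m/s
6–8 s: ½(5 + -10)(2) = -5 m/s
8–13 s: ½(-10 + 3)(5) = -17.5 m/s
13–18 s: ½(3 + 10)(5) = 32.5 m/s
Δv = 4 m/s, so v(18) = 5 + (4) = 9 m/s.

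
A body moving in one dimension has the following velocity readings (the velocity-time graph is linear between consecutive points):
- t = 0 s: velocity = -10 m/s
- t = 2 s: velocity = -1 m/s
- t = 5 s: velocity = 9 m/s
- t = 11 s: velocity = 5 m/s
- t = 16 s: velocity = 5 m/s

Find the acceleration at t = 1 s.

4.5 m/s²

Acceleration is the slope of the v-t graph on 0–2 s: (-1 − -10)/(2 − 0) = 4.5 m/s².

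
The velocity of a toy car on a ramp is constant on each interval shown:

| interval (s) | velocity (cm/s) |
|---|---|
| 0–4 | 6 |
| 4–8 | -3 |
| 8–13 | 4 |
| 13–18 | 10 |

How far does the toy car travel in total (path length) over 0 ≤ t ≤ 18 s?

106 cm

Total distance travelled is ∫|v| dt — sum the magnitudes of each area piece.
0–4 s: |6| × 4 = 24 cm
4–8 s: |-3| × 4 = 12 cm
8–13 s: |4| × 5 = 20 cm
13–18 s: |10| × 5 = 50 cm
Total distance = 106 cm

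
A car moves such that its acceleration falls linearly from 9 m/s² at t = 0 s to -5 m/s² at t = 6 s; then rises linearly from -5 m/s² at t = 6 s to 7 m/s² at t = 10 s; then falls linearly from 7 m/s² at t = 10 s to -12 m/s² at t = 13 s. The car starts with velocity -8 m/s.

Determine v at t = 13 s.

0.5 m/s

Δv equals the area under the a-t graph; then v = v₀ + Δv.
0–6 s: ½(9 + -5)(6) = 12 m/s
6–10 s: ½(-5 + 7)(4) = 4 m/s
10–13 s: ½(7 + -12)(3) = -7.5 m/s
Δv = 8.5 m/s, so v(13) = -8 + (8.5) = 0.5 m/s.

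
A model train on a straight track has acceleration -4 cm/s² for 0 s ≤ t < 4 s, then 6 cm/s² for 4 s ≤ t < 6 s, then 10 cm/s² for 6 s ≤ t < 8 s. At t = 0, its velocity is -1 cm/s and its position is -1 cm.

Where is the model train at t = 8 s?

-49 cm

On each constant-a segment, Δv = aΔt and Δx = v₀Δt + ½aΔt²; chain segment to segment.
0–4 s: v starts -1 cm/s; Δx = -1·4 + ½·-4·4² = -36 cm; v ends -17 cm/s.
4–6 s: v starts -17 cm/s; Δx = -17·2 + ½·6·2² = -22 cm; v ends -5 cm/s.
6–8 s: v starts -5 cm/s; Δx = -5·2 + ½·10·2² = 10 cm; v ends 15 cm/s.
x(8) = -1 + Σ Δx = -49 cm.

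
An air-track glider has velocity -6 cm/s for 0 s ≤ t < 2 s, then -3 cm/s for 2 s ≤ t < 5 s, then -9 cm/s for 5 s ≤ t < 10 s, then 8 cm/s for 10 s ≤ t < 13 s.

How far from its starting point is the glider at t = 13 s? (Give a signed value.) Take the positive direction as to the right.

-42 cm

Net displacement equals the area under the velocity-time graph (areas below the axis count negative).
0–2 s: -6 × 2 = -12 cm
2–5 s: -3 × 3 = -9 cm
5–10 s: -9 × 5 = -45 cm
10–13 s: 8 × 3 = 24 cm
Net displacement = -42 cm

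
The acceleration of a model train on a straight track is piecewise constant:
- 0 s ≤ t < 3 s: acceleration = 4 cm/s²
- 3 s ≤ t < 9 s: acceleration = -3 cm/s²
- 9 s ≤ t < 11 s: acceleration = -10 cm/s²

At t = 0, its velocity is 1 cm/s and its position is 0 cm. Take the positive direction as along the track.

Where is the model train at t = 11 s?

On each constant-a segment, Δv = aΔt and Δx = v₀Δt + ½aΔt²; chain segment to segment.
0–3 s: v starts 1 cm/s; Δx = 1·3 + ½·4·3² = 21 cm; v ends 13 cm/s.
3–9 s: v starts 13 cm/s; Δx = 13·6 + ½·-3·6² = 24 cm; v ends -5 cm/s.
9–11 s: v starts -5 cm/s; Δx = -5·2 + ½·-10·2² = -30 cm; v ends -25 cm/s.
x(11) = 0 + Σ Δx = 15 cm.

15 cm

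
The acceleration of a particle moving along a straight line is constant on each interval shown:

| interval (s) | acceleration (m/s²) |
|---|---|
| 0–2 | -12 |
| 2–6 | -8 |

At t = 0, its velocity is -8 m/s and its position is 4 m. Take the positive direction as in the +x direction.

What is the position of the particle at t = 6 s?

On each constant-a segment, Δv = aΔt and Δx = v₀Δt + ½aΔt²; chain segment to segment.
0–2 s: v starts -8 m/s; Δx = -8·2 + ½·-12·2² = -40 m; v ends -32 m/s.
2–6 s: v starts -32 m/s; Δx = -32·4 + ½·-8·4² = -192 m; v ends -64 m/s.
x(6) = 4 + Σ Δx = -228 m.

-228 m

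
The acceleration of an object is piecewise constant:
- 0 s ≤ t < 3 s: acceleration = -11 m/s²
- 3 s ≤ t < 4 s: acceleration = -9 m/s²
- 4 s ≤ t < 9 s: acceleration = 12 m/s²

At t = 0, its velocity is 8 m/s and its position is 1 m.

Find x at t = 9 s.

-74 m

On each constant-a segment, Δv = aΔt and Δx = v₀Δt + ½aΔt²; chain segment to segment.
0–3 s: v starts 8 m/s; Δx = 8·3 + ½·-11·3² = -25.5 m; v ends -25 m/s.
3–4 s: v starts -25 m/s; Δx = -25·1 + ½·-9·1² = -29.5 m; v ends -34 m/s.
4–9 s: v starts -34 m/s; Δx = -34·5 + ½·12·5² = -20 m; v ends 26 m/s.
x(9) = 1 + Σ Δx = -74 m.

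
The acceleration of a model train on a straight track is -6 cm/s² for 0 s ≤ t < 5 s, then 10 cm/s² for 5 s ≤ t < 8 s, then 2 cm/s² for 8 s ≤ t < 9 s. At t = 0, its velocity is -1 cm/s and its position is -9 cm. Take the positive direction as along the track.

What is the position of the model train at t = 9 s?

On each constant-a segment, Δv = aΔt and Δx = v₀Δt + ½aΔt²; chain segment to segment.
0–5 s: v starts -1 cm/s; Δx = -1·5 + ½·-6·5² = -80 cm; v ends -31 cm/s.
5–8 s: v starts -31 cm/s; Δx = -31·3 + ½·10·3² = -48 cm; v ends -1 cm/s.
8–9 s: v starts -1 cm/s; Δx = -1·1 + ½·2·1² = 0 cm; v ends 1 cm/s.
x(9) = -9 + Σ Δx = -137 cm.

-137 cm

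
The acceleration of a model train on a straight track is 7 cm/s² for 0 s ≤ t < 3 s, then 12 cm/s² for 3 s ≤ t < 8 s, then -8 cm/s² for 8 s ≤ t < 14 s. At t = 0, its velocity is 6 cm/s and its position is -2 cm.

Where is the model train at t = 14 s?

On each constant-a segment, Δv = aΔt and Δx = v₀Δt + ½aΔt²; chain segment to segment.
0–3 s: v starts 6 cm/s; Δx = 6·3 + ½·7·3² = 49.5 cm; v ends 27 cm/s.
3–8 s: v starts 27 cm/s; Δx = 27·5 + ½·12·5² = 285 cm; v ends 87 cm/s.
8–14 s: v starts 87 cm/s; Δx = 87·6 + ½·-8·6² = 378 cm; v ends 39 cm/s.
x(14) = -2 + Σ Δx = 710.5 cm.

710.5 cm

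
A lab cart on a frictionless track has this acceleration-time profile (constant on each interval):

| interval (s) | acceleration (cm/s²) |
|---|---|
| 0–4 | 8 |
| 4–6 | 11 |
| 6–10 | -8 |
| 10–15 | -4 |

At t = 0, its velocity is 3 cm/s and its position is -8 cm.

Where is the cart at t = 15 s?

399 cm

On each constant-a segment, Δv = aΔt and Δx = v₀Δt + ½aΔt²; chain segment to segment.
0–4 s: v starts 3 cm/s; Δx = 3·4 + ½·8·4² = 76 cm; v ends 35 cm/s.
4–6 s: v starts 35 cm/s; Δx = 35·2 + ½·11·2² = 92 cm; v ends 57 cm/s.
6–10 s: v starts 57 cm/s; Δx = 57·4 + ½·-8·4² = 164 cm; v ends 25 cm/s.
10–15 s: v starts 25 cm/s; Δx = 25·5 + ½·-4·5² = 75 cm; v ends 5 cm/s.
x(15) = -8 + Σ Δx = 399 cm.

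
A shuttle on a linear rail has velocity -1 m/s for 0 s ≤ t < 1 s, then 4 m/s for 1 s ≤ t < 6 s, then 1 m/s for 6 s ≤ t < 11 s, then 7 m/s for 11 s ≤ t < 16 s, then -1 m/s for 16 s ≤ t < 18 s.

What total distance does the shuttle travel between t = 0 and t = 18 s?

Distance (not displacement) is the total path length: add the absolute areas under v-t.
0–1 s: |-1| × 1 = 1 m
1–6 s: |4| × 5 = 20 m
6–11 s: |1| × 5 = 5 m
11–16 s: |7| × 5 = 35 m
16–18 s: |-1| × 2 = 2 m
Total distance = 63 m

63 m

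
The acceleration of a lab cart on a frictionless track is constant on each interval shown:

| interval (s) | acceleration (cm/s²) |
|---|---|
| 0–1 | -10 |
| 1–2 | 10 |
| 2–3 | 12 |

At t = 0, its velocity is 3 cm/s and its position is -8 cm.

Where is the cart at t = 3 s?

On each constant-a segment, Δv = aΔt and Δx = v₀Δt + ½aΔt²; chain segment to segment.
0–1 s: v starts 3 cm/s; Δx = 3·1 + ½·-10·1² = -2 cm; v ends -7 cm/s.
1–2 s: v starts -7 cm/s; Δx = -7·1 + ½·10·1² = -2 cm; v ends 3 cm/s.
2–3 s: v starts 3 cm/s; Δx = 3·1 + ½·12·1² = 9 cm; v ends 15 cm/s.
x(3) = -8 + Σ Δx = -3 cm.

-3 cm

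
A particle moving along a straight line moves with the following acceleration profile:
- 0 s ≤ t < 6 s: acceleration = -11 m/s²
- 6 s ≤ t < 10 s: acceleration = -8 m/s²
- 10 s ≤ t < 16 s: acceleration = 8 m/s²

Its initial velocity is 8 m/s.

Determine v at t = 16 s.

-42 m/s

Δv equals the area under the a-t graph; then v = v₀ + Δv.
0–6 s: -11 × 6 = -66 m/s
6–10 s: -8 × 4 = -32 m/s
10–16 s: 8 × 6 = 48 m/s
Δv = -50 m/s, so v(16) = 8 + (-50) = -42 m/s.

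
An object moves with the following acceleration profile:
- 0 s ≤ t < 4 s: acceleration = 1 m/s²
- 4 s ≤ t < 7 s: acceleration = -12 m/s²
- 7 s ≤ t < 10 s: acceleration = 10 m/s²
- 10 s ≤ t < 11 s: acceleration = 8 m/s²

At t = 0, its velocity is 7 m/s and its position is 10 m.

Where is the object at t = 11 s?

On each constant-a segment, Δv = aΔt and Δx = v₀Δt + ½aΔt²; chain segment to segment.
0–4 s: v starts 7 m/s; Δx = 7·4 + ½·1·4² = 36 m; v ends 11 m/s.
4–7 s: v starts 11 m/s; Δx = 11·3 + ½·-12·3² = -21 m; v ends -25 m/s.
7–10 s: v starts -25 m/s; Δx = -25·3 + ½·10·3² = -30 m; v ends 5 m/s.
10–11 s: v starts 5 m/s; Δx = 5·1 + ½·8·1² = 9 m; v ends 13 m/s.
x(11) = 10 + Σ Δx = 4 m.

4 m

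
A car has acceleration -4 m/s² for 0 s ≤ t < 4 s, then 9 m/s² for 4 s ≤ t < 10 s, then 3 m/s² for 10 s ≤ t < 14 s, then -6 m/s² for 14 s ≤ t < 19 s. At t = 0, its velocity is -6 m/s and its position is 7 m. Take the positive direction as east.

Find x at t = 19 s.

On each constant-a segment, Δv = aΔt and Δx = v₀Δt + ½aΔt²; chain segment to segment.
0–4 s: v starts -6 m/s; Δx = -6·4 + ½·-4·4² = -56 m; v ends -22 m/s.
4–10 s: v starts -22 m/s; Δx = -22·6 + ½·9·6² = 30 m; v ends 32 m/s.
10–14 s: v starts 32 m/s; Δx = 32·4 + ½·3·4² = 152 m; v ends 44 m/s.
14–19 s: v starts 44 m/s; Δx = 44·5 + ½·-6·5² = 145 m; v ends 14 m/s.
x(19) = 7 + Σ Δx = 278 m.

278 m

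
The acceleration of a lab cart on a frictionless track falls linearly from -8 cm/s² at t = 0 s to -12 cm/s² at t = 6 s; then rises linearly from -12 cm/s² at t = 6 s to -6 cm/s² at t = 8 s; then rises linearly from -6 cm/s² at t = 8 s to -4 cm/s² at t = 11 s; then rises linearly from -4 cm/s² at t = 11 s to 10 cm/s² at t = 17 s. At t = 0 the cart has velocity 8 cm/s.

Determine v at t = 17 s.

Δv equals the area under the a-t graph; then v = v₀ + Δv.
0–6 s: ½(-8 + -12)(6) = -60 cm/s
6–8 s: ½(-12 + -6)(2) = -18 cm/s
8–11 s: ½(-6 + -4)(3) = -15 cm/s
11–17 s: ½(-4 + 10)(6) = 18 cm/s
Δv = -75 cm/s, so v(17) = 8 + (-75) = -67 cm/s.

-67 cm/s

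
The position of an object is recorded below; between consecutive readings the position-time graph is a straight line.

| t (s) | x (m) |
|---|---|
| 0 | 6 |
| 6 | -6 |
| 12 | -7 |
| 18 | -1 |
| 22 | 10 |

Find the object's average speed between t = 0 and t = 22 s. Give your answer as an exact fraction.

Average speed = (total path length)/(elapsed time); on a piecewise-linear x-t graph the path length is Σ|Δx|.
0–6 s: |Δx| = |-6 − 6| = 12 m
6–12 s: |Δx| = |-7 − -6| = 1 m
12–18 s: |Δx| = |-1 − -7| = 6 m
18–22 s: |Δx| = |10 − -1| = 11 m
Total path = 30 m; average speed = 30/22 = 15/11 m/s.

15/11 m/s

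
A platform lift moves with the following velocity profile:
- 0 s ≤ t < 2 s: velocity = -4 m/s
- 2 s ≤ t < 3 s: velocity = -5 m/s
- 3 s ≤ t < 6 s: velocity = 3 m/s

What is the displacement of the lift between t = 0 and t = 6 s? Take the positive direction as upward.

-4 m

Displacement is the signed area under the v-t curve.
0–2 s: -4 × 2 = -8 m
2–3 s: -5 × 1 = -5 m
3–6 s: 3 × 3 = 9 m
Net displacement = -4 m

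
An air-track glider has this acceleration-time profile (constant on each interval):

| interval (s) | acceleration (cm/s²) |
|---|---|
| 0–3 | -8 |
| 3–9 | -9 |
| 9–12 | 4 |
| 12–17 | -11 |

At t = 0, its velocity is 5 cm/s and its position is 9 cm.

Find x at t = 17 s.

On each constant-a segment, Δv = aΔt and Δx = v₀Δt + ½aΔt²; chain segment to segment.
0–3 s: v starts 5 cm/s; Δx = 5·3 + ½·-8·3² = -21 cm; v ends -19 cm/s.
3–9 s: v starts -19 cm/s; Δx = -19·6 + ½·-9·6² = -276 cm; v ends -73 cm/s.
9–12 s: v starts -73 cm/s; Δx = -73·3 + ½·4·3² = -201 cm; v ends -61 cm/s.
12–17 s: v starts -61 cm/s; Δx = -61·5 + ½·-11·5² = -442.5 cm; v ends -116 cm/s.
x(17) = 9 + Σ Δx = -931.5 cm.

-931.5 cm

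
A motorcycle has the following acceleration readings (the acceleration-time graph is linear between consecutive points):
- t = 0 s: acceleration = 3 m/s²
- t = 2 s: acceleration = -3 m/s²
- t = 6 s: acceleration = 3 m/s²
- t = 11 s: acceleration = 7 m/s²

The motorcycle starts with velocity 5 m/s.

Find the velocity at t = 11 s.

30 m/s

Δv equals the area under the a-t graph; then v = v₀ + Δv.
0–2 s: ½(3 + -3)(2) = 0 m/s
2–6 s: ½(-3 + 3)(4) = 0 m/s
6–11 s: ½(3 + 7)(5) = 25 m/s
Δv = 25 m/s, so v(11) = 5 + (25) = 30 m/s.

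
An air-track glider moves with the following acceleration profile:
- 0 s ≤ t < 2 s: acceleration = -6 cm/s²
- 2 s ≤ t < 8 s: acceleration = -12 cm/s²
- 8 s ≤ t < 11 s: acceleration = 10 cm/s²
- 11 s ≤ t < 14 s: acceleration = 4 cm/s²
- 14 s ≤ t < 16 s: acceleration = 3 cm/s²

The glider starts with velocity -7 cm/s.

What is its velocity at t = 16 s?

-43 cm/s

Δv equals the area under the a-t graph; then v = v₀ + Δv.
0–2 s: -6 × 2 = -12 cm/s
2–8 s: -12 × 6 = -72 cm/s
8–11 s: 10 × 3 = 30 cm/s
11–14 s: 4 × 3 = 12 cm/s
14–16 s: 3 × 2 = 6 cm/s
Δv = -36 cm/s, so v(16) = -7 + (-36) = -43 cm/s.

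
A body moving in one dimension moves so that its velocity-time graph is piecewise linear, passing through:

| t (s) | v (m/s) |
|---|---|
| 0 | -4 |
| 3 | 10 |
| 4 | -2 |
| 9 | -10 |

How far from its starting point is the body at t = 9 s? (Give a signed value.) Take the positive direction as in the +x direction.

-17 m

Displacement is the signed area under the v-t curve.
0–3 s: ½(-4 + 10)(3) = 9 m
3–4 s: ½(10 + -2)(1) = 4 m
4–9 s: ½(-2 + -10)(5) = -30 m
Net displacement = -17 m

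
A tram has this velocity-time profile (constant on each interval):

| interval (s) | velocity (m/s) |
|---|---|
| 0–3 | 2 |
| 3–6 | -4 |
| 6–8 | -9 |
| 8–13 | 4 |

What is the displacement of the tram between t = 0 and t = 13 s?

-4 m

Displacement is the signed area under the v-t curve.
0–3 s: 2 × 3 = 6 m
3–6 s: -4 × 3 = -12 m
6–8 s: -9 × 2 = -18 m
8–13 s: 4 × 5 = 20 m
Net displacement = -4 m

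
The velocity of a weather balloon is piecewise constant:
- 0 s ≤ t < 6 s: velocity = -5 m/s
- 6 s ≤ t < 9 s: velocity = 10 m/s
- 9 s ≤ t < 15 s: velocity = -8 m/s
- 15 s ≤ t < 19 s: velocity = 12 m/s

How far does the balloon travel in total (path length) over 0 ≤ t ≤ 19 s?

156 m

Distance (not displacement) is the total path length: add the absolute areas under v-t.
0–6 s: |-5| × 6 = 30 m
6–9 s: |10| × 3 = 30 m
9–15 s: |-8| × 6 = 48 m
15–19 s: |12| × 4 = 48 m
Total distance = 156 m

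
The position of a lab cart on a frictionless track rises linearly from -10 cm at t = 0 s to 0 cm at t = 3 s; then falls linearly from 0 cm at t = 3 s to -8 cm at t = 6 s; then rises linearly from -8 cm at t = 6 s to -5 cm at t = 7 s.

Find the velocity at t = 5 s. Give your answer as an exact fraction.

Velocity is the slope of the x-t graph on 3–6 s: (-8 − 0)/(6 − 3) = -8/3 cm/s.

-8/3 cm/s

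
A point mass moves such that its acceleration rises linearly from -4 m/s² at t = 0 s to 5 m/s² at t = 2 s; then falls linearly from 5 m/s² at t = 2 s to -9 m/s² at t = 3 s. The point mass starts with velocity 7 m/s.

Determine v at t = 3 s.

6 m/s

Δv equals the area under the a-t graph; then v = v₀ + Δv.
0–2 s: ½(-4 + 5)(2) = 1 m/s
2–3 s: ½(5 + -9)(1) = -2 m/s
Δv = -1 m/s, so v(3) = 7 + (-1) = 6 m/s.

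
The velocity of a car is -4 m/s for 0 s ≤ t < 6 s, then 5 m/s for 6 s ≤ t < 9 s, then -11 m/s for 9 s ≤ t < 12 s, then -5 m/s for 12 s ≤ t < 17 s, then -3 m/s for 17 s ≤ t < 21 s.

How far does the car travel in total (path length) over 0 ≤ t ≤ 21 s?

Total distance travelled is ∫|v| dt — sum the magnitudes of each area piece.
0–6 s: |-4| × 6 = 24 m
6–9 s: |5| × 3 = 15 m
9–12 s: |-11| × 3 = 33 m
12–17 s: |-5| × 5 = 25 m
17–21 s: |-3| × 4 = 12 m
Total distance = 109 m

109 m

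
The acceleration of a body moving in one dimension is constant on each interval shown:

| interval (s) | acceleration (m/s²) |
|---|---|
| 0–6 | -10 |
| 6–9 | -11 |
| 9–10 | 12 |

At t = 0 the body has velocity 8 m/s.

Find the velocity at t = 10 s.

Δv equals the area under the a-t graph; then v = v₀ + Δv.
0–6 s: -10 × 6 = -60 m/s
6–9 s: -11 × 3 = -33 m/s
9–10 s: 12 × 1 = 12 m/s
Δv = -81 m/s, so v(10) = 8 + (-81) = -73 m/s.

-73 m/s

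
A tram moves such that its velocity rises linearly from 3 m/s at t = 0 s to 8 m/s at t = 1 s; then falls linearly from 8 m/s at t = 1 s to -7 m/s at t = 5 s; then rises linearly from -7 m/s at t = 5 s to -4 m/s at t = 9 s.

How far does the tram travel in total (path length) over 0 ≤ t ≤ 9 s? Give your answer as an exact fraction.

1277/30 m

Distance (not displacement) is the total path length: add the absolute areas under v-t.
0–1 s: |½(3 + 8)(1)| = 5.5 m
1–5 s: v = 0 at t = 47/15 s; triangle areas 128/15 + 98/15 = 226/15 m
5–9 s: |½(-7 + -4)(4)| = 22 m
Total distance = 1277/30 m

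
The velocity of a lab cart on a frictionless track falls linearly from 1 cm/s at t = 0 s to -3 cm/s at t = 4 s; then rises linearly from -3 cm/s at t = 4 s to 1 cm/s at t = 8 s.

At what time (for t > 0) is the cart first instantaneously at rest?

t = 1 s

v changes sign on 0–4 s (from 1 to -3); the graph is linear there, so v = 0 at t = 0 + (-1)·(4 − 0)/(-3 − 1) = 1 s.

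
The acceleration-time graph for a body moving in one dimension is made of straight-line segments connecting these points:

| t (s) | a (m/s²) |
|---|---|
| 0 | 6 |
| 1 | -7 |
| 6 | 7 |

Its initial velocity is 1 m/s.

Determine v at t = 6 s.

Δv equals the area under the a-t graph; then v = v₀ + Δv.
0–1 s: ½(6 + -7)(1) = -0.5 m/s
1–6 s: ½(-7 + 7)(5) = 0 m/s
Δv = -0.5 m/s, so v(6) = 1 + (-0.5) = 0.5 m/s.

0.5 m/s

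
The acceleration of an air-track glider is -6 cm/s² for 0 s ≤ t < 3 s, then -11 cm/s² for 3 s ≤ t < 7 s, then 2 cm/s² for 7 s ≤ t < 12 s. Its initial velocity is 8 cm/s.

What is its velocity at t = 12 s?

Δv equals the area under the a-t graph; then v = v₀ + Δv.
0–3 s: -6 × 3 = -18 cm/s
3–7 s: -11 × 4 = -44 cm/s
7–12 s: 2 × 5 = 10 cm/s
Δv = -52 cm/s, so v(12) = 8 + (-52) = -44 cm/s.

-44 cm/s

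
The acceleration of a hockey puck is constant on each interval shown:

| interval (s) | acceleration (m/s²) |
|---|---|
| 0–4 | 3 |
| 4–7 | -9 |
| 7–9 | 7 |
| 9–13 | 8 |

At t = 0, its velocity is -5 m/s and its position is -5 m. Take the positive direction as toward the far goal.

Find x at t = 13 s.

-6.5 m

On each constant-a segment, Δv = aΔt and Δx = v₀Δt + ½aΔt²; chain segment to segment.
0–4 s: v starts -5 m/s; Δx = -5·4 + ½·3·4² = 4 m; v ends 7 m/s.
4–7 s: v starts 7 m/s; Δx = 7·3 + ½·-9·3² = -19.5 m; v ends -20 m/s.
7–9 s: v starts -20 m/s; Δx = -20·2 + ½·7·2² = -26 m; v ends -6 m/s.
9–13 s: v starts -6 m/s; Δx = -6·4 + ½·8·4² = 40 m; v ends 26 m/s.
x(13) = -5 + Σ Δx = -6.5 m.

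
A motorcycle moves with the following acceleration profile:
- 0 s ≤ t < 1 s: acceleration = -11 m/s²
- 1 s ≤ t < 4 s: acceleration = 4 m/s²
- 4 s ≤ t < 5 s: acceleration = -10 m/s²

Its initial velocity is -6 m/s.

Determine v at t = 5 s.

Δv equals the area under the a-t graph; then v = v₀ + Δv.
0–1 s: -11 × 1 = -11 m/s
1–4 s: 4 × 3 = 12 m/s
4–5 s: -10 × 1 = -10 m/s
Δv = -9 m/s, so v(5) = -6 + (-9) = -15 m/s.

-15 m/s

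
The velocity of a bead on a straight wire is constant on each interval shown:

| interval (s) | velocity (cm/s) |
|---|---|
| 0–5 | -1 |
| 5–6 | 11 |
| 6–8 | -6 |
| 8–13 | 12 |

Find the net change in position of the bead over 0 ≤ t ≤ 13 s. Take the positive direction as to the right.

Displacement is the signed area under the v-t curve.
0–5 s: -1 × 5 = -5 cm
5–6 s: 11 × 1 = 11 cm
6–8 s: -6 × 2 = -12 cm
8–13 s: 12 × 5 = 60 cm
Net displacement = 54 cm

54 cm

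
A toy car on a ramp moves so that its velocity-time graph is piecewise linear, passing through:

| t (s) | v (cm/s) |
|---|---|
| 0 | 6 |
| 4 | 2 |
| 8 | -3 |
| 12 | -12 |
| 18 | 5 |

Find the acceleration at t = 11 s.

Acceleration is the slope of the v-t graph on 8–12 s: (-12 − -3)/(12 − 8) = -2.25 cm/s².

-2.25 cm/s²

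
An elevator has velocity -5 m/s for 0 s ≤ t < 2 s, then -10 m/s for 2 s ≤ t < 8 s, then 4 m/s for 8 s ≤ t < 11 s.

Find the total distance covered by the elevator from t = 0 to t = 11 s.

82 m

Total distance travelled is ∫|v| dt — sum the magnitudes of each area piece.
0–2 s: |-5| × 2 = 10 m
2–8 s: |-10| × 6 = 60 m
8–11 s: |4| × 3 = 12 m
Total distance = 82 m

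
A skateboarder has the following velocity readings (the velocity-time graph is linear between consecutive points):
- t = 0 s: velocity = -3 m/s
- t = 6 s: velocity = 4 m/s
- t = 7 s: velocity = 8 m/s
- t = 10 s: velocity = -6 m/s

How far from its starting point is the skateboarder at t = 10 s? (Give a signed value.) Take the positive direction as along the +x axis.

Net displacement equals the area under the velocity-time graph (areas below the axis count negative).
0–6 s: ½(-3 + 4)(6) = 3 m
6–7 s: ½(4 + 8)(1) = 6 m
7–10 s: ½(8 + -6)(3) = 3 m
Net displacement = 12 m

12 m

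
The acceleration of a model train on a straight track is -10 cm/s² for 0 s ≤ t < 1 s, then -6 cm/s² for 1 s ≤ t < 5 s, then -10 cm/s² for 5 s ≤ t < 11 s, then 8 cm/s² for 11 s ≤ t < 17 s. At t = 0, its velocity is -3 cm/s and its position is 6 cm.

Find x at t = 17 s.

-942 cm

On each constant-a segment, Δv = aΔt and Δx = v₀Δt + ½aΔt²; chain segment to segment.
0–1 s: v starts -3 cm/s; Δx = -3·1 + ½·-10·1² = -8 cm; v ends -13 cm/s.
1–5 s: v starts -13 cm/s; Δx = -13·4 + ½·-6·4² = -100 cm; v ends -37 cm/s.
5–11 s: v starts -37 cm/s; Δx = -37·6 + ½·-10·6² = -402 cm; v ends -97 cm/s.
11–17 s: v starts -97 cm/s; Δx = -97·6 + ½·8·6² = -438 cm; v ends -49 cm/s.
x(17) = 6 + Σ Δx = -942 cm.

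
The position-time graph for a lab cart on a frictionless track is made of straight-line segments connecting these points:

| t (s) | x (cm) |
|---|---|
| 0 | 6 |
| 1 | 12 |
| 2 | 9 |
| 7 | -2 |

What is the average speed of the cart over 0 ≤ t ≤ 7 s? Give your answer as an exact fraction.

20/7 cm/s

Average speed = (total path length)/(elapsed time); on a piecewise-linear x-t graph the path length is Σ|Δx|.
0–1 s: |Δx| = |12 − 6| = 6 cm
1–2 s: |Δx| = |9 − 12| = 3 cm
2–7 s: |Δx| = |-2 − 9| = 11 cm
Total path = 20 cm; average speed = 20/7 = 20/7 cm/s.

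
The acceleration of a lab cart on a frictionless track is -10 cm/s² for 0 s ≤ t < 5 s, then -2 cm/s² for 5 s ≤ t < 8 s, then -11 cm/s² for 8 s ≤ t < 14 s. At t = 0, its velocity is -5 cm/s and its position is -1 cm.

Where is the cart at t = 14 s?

-889 cm

On each constant-a segment, Δv = aΔt and Δx = v₀Δt + ½aΔt²; chain segment to segment.
0–5 s: v starts -5 cm/s; Δx = -5·5 + ½·-10·5² = -150 cm; v ends -55 cm/s.
5–8 s: v starts -55 cm/s; Δx = -55·3 + ½·-2·3² = -174 cm; v ends -61 cm/s.
8–14 s: v starts -61 cm/s; Δx = -61·6 + ½·-11·6² = -564 cm; v ends -127 cm/s.
x(14) = -1 + Σ Δx = -889 cm.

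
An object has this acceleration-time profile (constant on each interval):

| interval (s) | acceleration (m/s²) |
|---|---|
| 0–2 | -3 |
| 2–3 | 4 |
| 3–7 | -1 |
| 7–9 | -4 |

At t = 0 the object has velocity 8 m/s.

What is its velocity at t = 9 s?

Δv equals the area under the a-t graph; then v = v₀ + Δv.
0–2 s: -3 × 2 = -6 m/s
2–3 s: 4 × 1 = 4 m/s
3–7 s: -1 × 4 = -4 m/s
7–9 s: -4 × 2 = -8 m/s
Δv = -14 m/s, so v(9) = 8 + (-14) = -6 m/s.

-6 m/s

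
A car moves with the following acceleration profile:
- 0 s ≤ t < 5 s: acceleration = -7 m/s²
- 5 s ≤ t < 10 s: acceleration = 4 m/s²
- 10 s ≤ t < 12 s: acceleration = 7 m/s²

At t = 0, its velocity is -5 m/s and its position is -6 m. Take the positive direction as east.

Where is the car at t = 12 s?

-294.5 m

On each constant-a segment, Δv = aΔt and Δx = v₀Δt + ½aΔt²; chain segment to segment.
0–5 s: v starts -5 m/s; Δx = -5·5 + ½·-7·5² = -112.5 m; v ends -40 m/s.
5–10 s: v starts -40 m/s; Δx = -40·5 + ½·4·5² = -150 m; v ends -20 m/s.
10–12 s: v starts -20 m/s; Δx = -20·2 + ½·7·2² = -26 m; v ends -6 m/s.
x(12) = -6 + Σ Δx = -294.5 m.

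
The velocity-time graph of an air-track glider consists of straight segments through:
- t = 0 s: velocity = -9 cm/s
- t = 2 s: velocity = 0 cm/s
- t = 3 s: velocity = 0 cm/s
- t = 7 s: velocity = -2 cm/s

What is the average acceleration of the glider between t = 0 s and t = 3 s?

Average acceleration = Δv/Δt = (0 − -9)/(3 − 0) = 3 cm/s².

3 cm/s²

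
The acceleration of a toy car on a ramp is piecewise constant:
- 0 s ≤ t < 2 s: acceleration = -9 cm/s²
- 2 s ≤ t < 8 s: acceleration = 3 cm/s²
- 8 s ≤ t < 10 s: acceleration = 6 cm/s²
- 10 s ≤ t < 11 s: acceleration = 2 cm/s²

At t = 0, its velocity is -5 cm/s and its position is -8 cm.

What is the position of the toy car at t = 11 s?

On each constant-a segment, Δv = aΔt and Δx = v₀Δt + ½aΔt²; chain segment to segment.
0–2 s: v starts -5 cm/s; Δx = -5·2 + ½·-9·2² = -28 cm; v ends -23 cm/s.
2–8 s: v starts -23 cm/s; Δx = -23·6 + ½·3·6² = -84 cm; v ends -5 cm/s.
8–10 s: v starts -5 cm/s; Δx = -5·2 + ½·6·2² = 2 cm; v ends 7 cm/s.
10–11 s: v starts 7 cm/s; Δx = 7·1 + ½·2·1² = 8 cm; v ends 9 cm/s.
x(11) = -8 + Σ Δx = -110 cm.

-110 cm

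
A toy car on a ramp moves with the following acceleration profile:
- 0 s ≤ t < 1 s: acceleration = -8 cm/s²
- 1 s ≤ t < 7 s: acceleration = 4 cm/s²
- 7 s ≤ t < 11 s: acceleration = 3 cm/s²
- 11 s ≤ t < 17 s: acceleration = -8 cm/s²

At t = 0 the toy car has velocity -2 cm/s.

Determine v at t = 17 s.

Δv equals the area under the a-t graph; then v = v₀ + Δv.
0–1 s: -8 × 1 = -8 cm/s
1–7 s: 4 × 6 = 24 cm/s
7–11 s: 3 × 4 = 12 cm/s
11–17 s: -8 × 6 = -48 cm/s
Δv = -20 cm/s, so v(17) = -2 + (-20) = -22 cm/s.

-22 cm/s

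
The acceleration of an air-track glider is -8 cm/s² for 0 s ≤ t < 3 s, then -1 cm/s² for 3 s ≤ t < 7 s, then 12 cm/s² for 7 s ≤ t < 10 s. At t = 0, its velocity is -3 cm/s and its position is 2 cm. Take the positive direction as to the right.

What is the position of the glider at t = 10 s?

-198 cm

On each constant-a segment, Δv = aΔt and Δx = v₀Δt + ½aΔt²; chain segment to segment.
0–3 s: v starts -3 cm/s; Δx = -3·3 + ½·-8·3² = -45 cm; v ends -27 cm/s.
3–7 s: v starts -27 cm/s; Δx = -27·4 + ½·-1·4² = -116 cm; v ends -31 cm/s.
7–10 s: v starts -31 cm/s; Δx = -31·3 + ½·12·3² = -39 cm; v ends 5 cm/s.
x(10) = 2 + Σ Δx = -198 cm.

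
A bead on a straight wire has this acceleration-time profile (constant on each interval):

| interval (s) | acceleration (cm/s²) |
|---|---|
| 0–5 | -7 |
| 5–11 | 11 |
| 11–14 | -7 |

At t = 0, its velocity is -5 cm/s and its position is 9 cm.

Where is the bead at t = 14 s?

On each constant-a segment, Δv = aΔt and Δx = v₀Δt + ½aΔt²; chain segment to segment.
0–5 s: v starts -5 cm/s; Δx = -5·5 + ½·-7·5² = -112.5 cm; v ends -40 cm/s.
5–11 s: v starts -40 cm/s; Δx = -40·6 + ½·11·6² = -42 cm; v ends 26 cm/s.
11–14 s: v starts 26 cm/s; Δx = 26·3 + ½·-7·3² = 46.5 cm; v ends 5 cm/s.
x(14) = 9 + Σ Δx = -99 cm.

-99 cm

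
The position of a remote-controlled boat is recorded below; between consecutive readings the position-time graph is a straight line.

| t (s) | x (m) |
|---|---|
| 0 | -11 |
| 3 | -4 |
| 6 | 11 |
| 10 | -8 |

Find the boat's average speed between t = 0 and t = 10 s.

4.1 m/s

Average speed = (total path length)/(elapsed time); on a piecewise-linear x-t graph the path length is Σ|Δx|.
0–3 s: |Δx| = |-4 − -11| = 7 m
3–6 s: |Δx| = |11 − -4| = 15 m
6–10 s: |Δx| = |-8 − 11| = 19 m
Total path = 41 m; average speed = 41/10 = 4.1 m/s.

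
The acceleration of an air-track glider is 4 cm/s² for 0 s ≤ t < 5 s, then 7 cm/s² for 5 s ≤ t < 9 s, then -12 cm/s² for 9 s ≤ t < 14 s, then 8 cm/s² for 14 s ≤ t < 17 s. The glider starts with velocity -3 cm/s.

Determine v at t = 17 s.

9 cm/s

Δv equals the area under the a-t graph; then v = v₀ + Δv.
0–5 s: 4 × 5 = 20 cm/s
5–9 s: 7 × 4 = 28 cm/s
9–14 s: -12 × 5 = -60 cm/s
14–17 s: 8 × 3 = 24 cm/s
Δv = 12 cm/s, so v(17) = -3 + (12) = 9 cm/s.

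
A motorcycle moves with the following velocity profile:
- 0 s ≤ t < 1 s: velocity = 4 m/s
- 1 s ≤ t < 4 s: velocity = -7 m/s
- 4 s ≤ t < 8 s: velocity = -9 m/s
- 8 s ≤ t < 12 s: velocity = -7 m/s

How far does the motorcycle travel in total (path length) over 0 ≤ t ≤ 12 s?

Total distance travelled is ∫|v| dt — sum the magnitudes of each area piece.
0–1 s: |4| × 1 = 4 m
1–4 s: |-7| × 3 = 21 m
4–8 s: |-9| × 4 = 36 m
8–12 s: |-7| × 4 = 28 m
Total distance = 89 m

89 m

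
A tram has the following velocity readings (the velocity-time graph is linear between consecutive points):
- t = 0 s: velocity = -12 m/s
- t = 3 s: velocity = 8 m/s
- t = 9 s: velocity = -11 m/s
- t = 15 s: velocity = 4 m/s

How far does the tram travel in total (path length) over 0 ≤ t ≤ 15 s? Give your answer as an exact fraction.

Total distance travelled is ∫|v| dt — sum the magnitudes of each area piece.
0–3 s: v = 0 at t = 1.8 s; triangle areas 10.8 + 4.8 = 15.6 m
3–9 s: v = 0 at t = 105/19 s; triangle areas 192/19 + 363/19 = 555/19 m
9–15 s: v = 0 at t = 13.4 s; triangle areas 24.2 + 3.2 = 27.4 m
Total distance = 1372/19 m

1372/19 m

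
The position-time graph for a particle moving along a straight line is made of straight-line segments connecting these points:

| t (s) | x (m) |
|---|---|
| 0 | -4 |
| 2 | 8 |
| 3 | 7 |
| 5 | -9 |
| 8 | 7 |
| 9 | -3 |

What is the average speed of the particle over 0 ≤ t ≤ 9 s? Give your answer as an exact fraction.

55/9 m/s

Average speed = (total path length)/(elapsed time); on a piecewise-linear x-t graph the path length is Σ|Δx|.
0–2 s: |Δx| = |8 − -4| = 12 m
2–3 s: |Δx| = |7 − 8| = 1 m
3–5 s: |Δx| = |-9 − 7| = 16 m
5–8 s: |Δx| = |7 − -9| = 16 m
8–9 s: |Δx| = |-3 − 7| = 10 m
Total path = 55 m; average speed = 55/9 = 55/9 m/s.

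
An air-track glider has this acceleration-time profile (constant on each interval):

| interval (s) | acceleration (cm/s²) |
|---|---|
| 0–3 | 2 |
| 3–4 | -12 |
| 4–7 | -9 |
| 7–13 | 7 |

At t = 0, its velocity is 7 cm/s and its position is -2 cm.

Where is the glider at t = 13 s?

-32.5 cm

On each constant-a segment, Δv = aΔt and Δx = v₀Δt + ½aΔt²; chain segment to segment.
0–3 s: v starts 7 cm/s; Δx = 7·3 + ½·2·3² = 30 cm; v ends 13 cm/s.
3–4 s: v starts 13 cm/s; Δx = 13·1 + ½·-12·1² = 7 cm; v ends 1 cm/s.
4–7 s: v starts 1 cm/s; Δx = 1·3 + ½·-9·3² = -37.5 cm; v ends -26 cm/s.
7–13 s: v starts -26 cm/s; Δx = -26·6 + ½·7·6² = -30 cm; v ends 16 cm/s.
x(13) = -2 + Σ Δx = -32.5 cm.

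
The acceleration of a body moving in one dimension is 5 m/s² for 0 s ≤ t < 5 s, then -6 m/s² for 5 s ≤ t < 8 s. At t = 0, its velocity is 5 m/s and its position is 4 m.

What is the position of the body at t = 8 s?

On each constant-a segment, Δv = aΔt and Δx = v₀Δt + ½aΔt²; chain segment to segment.
0–5 s: v starts 5 m/s; Δx = 5·5 + ½·5·5² = 87.5 m; v ends 30 m/s.
5–8 s: v starts 30 m/s; Δx = 30·3 + ½·-6·3² = 63 m; v ends 12 m/s.
x(8) = 4 + Σ Δx = 154.5 m.

154.5 m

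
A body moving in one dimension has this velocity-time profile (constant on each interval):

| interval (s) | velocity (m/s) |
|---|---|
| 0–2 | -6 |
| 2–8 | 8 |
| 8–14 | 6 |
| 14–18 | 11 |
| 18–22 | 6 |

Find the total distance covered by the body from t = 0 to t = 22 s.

164 m

Distance (not displacement) is the total path length: add the absolute areas under v-t.
0–2 s: |-6| × 2 = 12 m
2–8 s: |8| × 6 = 48 m
8–14 s: |6| × 6 = 36 m
14–18 s: |11| × 4 = 44 m
18–22 s: |6| × 4 = 24 m
Total distance = 164 m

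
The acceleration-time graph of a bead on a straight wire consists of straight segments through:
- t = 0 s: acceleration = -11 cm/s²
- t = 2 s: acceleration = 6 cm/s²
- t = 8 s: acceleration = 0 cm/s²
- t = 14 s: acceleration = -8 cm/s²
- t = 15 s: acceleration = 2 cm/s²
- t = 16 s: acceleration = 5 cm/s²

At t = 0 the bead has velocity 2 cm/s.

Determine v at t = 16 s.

Δv equals the area under the a-t graph; then v = v₀ + Δv.
0–2 s: ½(-11 + 6)(2) = -5 cm/s
2–8 s: ½(6 + 0)(6) = 18 cm/s
8–14 s: ½(0 + -8)(6) = -24 cm/s
14–15 s: ½(-8 + 2)(1) = -3 cm/s
15–16 s: ½(2 + 5)(1) = 3.5 cm/s
Δv = -10.5 cm/s, so v(16) = 2 + (-10.5) = -8.5 cm/s.

-8.5 cm/s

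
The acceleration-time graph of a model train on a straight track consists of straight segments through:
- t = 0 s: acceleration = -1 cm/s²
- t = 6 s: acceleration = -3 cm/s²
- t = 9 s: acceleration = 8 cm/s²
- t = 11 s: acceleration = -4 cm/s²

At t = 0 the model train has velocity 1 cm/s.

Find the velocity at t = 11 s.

Δv equals the area under the a-t graph; then v = v₀ + Δv.
0–6 s: ½(-1 + -3)(6) = -12 cm/s
6–9 s: ½(-3 + 8)(3) = 7.5 cm/s
9–11 s: ½(8 + -4)(2) = 4 cm/s
Δv = -0.5 cm/s, so v(11) = 1 + (-0.5) = 0.5 cm/s.

0.5 cm/s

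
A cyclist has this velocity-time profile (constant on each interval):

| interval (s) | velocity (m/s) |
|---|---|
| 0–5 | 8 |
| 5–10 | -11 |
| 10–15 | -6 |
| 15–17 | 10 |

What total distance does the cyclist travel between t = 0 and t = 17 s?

Total distance travelled is ∫|v| dt — sum the magnitudes of each area piece.
0–5 s: |8| × 5 = 40 m
5–10 s: |-11| × 5 = 55 m
10–15 s: |-6| × 5 = 30 m
15–17 s: |10| × 2 = 20 m
Total distance = 145 m

145 m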